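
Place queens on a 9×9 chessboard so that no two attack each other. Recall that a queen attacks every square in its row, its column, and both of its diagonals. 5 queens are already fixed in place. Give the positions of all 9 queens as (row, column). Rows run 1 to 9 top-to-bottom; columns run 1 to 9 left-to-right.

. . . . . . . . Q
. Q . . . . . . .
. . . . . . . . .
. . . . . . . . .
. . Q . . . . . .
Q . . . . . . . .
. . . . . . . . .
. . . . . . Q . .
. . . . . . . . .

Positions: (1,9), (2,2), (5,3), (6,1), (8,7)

Row 3: attacked by (1,9)→{7,9}; (2,2)→{1,2,3}; (5,3)→{1,3,5}; (6,1)→{1,4}; (8,7)→{2,7}. Safe: 6, 8. Place at column 6.
Row 4: attacked by (1,9)→{6,9}; (2,2)→{2,4}; (3,6)→{5,6,7}; (5,3)→{2,3,4}; (6,1)→{1,3}; (8,7)→{3,7}. Safe: 8. Place at column 8.
Row 7: attacked by (1,9)→{3,9}; (2,2)→{2,7}; (3,6)→{2,6}; (4,8)→{5,8}; (5,3)→{1,3,5}; (6,1)→{1,2}; (8,7)→{6,7,8}. Safe: 4. Place at column 4.
Row 9: attacked by (1,9)→{1,9}; (2,2)→{2,9}; (3,6)→{6}; (4,8)→{3,8}; (5,3)→{3,7}; (6,1)→{1,4}; (7,4)→{2,4,6}; (8,7)→{6,7,8}. Safe: 5. Place at column 5.
Columns [9, 2, 6, 8, 3, 1, 4, 7, 5], r−c [-8, 0, -3, -4, 2, 5, 3, 1, 4], r+c [10, 4, 9, 12, 8, 7, 11, 15, 14] are all distinct, so no two queens attack.

(1,9) (2,2) (3,6) (4,8) (5,3) (6,1) (7,4) (8,7) (9,5)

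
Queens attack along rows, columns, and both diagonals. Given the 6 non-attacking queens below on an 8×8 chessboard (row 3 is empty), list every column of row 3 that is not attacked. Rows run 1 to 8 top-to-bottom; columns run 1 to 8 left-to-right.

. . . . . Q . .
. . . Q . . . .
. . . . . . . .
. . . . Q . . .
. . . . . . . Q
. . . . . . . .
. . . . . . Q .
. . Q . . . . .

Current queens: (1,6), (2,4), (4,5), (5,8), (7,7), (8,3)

(1,6) attacks row 3 at column 6 and diagonals 4, 8.
(2,4) attacks row 3 at column 4 and diagonals 3, 5.
(4,5) attacks row 3 at column 5 and diagonals 4, 6.
(5,8) attacks row 3 at column 8 and diagonals 6.
(7,7) attacks row 3 at column 7 and diagonals 3.
(8,3) attacks row 3 at column 3 and diagonals 8.
Attacked columns: {3, 4, 5, 6, 7, 8}. Safe: {1, 2}.

columns 1, 2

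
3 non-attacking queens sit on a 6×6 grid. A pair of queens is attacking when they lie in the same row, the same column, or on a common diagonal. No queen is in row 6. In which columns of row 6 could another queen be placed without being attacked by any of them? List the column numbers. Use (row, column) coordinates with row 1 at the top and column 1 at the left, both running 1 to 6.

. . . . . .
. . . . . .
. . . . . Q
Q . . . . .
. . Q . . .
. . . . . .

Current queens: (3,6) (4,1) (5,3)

(3,6) attacks row 6 at column 6 and diagonals 3.
(4,1) attacks row 6 at column 1 and diagonals 3.
(5,3) attacks row 6 at column 3 and diagonals 2, 4.
Attacked columns: {1, 2, 3, 4, 6}. Safe: {5}.

columns 5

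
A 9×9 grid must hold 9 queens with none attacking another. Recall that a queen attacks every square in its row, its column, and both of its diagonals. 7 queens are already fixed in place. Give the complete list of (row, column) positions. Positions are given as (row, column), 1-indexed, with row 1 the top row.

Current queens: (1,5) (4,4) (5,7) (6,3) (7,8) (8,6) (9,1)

(1,5) (2,9) (3,2) (4,4) (5,7) (6,3) (7,8) (8,6) (9,1)

Row 2: attacked by (1,5)→{4,5,6}; (4,4)→{2,4,6}; (5,7)→{4,7}; (6,3)→{3,7}; (7,8)→{3,8}; (8,6)→{6}; (9,1)→{1,8}. Safe: 9. Place at column 9.
Row 3: attacked by (1,5)→{3,5,7}; (2,9)→{8,9}; (4,4)→{3,4,5}; (5,7)→{5,7,9}; (6,3)→{3,6}; (7,8)→{4,8}; (8,6)→{1,6}; (9,1)→{1,7}. Safe: 2. Place at column 2.
Columns [5, 9, 2, 4, 7, 3, 8, 6, 1], r−c [-4, -7, 1, 0, -2, 3, -1, 2, 8], r+c [6, 11, 5, 8, 12, 9, 15, 14, 10] are all distinct, so no two queens attack.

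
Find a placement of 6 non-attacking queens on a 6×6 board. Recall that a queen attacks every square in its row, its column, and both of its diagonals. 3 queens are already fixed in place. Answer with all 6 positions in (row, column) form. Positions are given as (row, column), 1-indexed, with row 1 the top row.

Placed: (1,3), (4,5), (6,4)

(1,3) (2,6) (3,2) (4,5) (5,1) (6,4)

Row 2: attacked by (1,3)→{2,3,4}; (4,5)→{3,5}; (6,4)→{4}. Safe: 1, 6. Place at column 6.
Row 3: attacked by (1,3)→{1,3,5}; (2,6)→{5,6}; (4,5)→{4,5,6}; (6,4)→{1,4}. Safe: 2. Place at column 2.
Row 5: attacked by (1,3)→{3}; (2,6)→{3,6}; (3,2)→{2,4}; (4,5)→{4,5,6}; (6,4)→{3,4,5}. Safe: 1. Place at column 1.
Columns [3, 6, 2, 5, 1, 4], r−c [-2, -4, 1, -1, 4, 2], r+c [4, 8, 5, 9, 6, 10] are all distinct, so no two queens attack.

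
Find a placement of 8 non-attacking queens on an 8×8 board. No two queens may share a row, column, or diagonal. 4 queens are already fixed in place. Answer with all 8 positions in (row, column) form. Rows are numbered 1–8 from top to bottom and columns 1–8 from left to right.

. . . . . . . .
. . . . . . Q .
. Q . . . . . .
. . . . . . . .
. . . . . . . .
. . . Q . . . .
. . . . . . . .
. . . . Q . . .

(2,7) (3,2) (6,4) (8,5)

Row 1: attacked by (2,7)→{6,7,8}; (3,2)→{2,4}; (6,4)→{4}; (8,5)→{5}. Safe: 1, 3. Place at column 3.
Row 4: attacked by (1,3)→{3,6}; (2,7)→{5,7}; (3,2)→{1,2,3}; (6,4)→{2,4,6}; (8,5)→{1,5}. Safe: 8. Place at column 8.
Row 5: attacked by (1,3)→{3,7}; (2,7)→{4,7}; (3,2)→{2,4}; (4,8)→{7,8}; (6,4)→{3,4,5}; (8,5)→{2,5,8}. Safe: 1, 6. Place at column 6.
Row 7: attacked by (1,3)→{3}; (2,7)→{2,7}; (3,2)→{2,6}; (4,8)→{5,8}; (5,6)→{4,6,8}; (6,4)→{3,4,5}; (8,5)→{4,5,6}. Safe: 1. Place at column 1.
Columns [3, 7, 2, 8, 6, 4, 1, 5], r−c [-2, -5, 1, -4, -1, 2, 6, 3], r+c [4, 9, 5, 12, 11, 10, 8, 13] are all distinct, so no two queens attack.

(1,3) (2,7) (3,2) (4,8) (5,6) (6,4) (7,1) (8,5)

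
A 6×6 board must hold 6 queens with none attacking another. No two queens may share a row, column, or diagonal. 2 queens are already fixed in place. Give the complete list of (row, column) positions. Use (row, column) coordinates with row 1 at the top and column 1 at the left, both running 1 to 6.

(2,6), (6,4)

(1,3) (2,6) (3,2) (4,5) (5,1) (6,4)

Row 1: attacked by (2,6)→{5,6}; (6,4)→{4}. Safe: 1, 2, 3. Place at column 3.
Row 3: attacked by (1,3)→{1,3,5}; (2,6)→{5,6}; (6,4)→{1,4}. Safe: 2. Place at column 2.
Row 4: attacked by (1,3)→{3,6}; (2,6)→{4,6}; (3,2)→{1,2,3}; (6,4)→{2,4,6}. Safe: 5. Place at column 5.
Row 5: attacked by (1,3)→{3}; (2,6)→{3,6}; (3,2)→{2,4}; (4,5)→{4,5,6}; (6,4)→{3,4,5}. Safe: 1. Place at column 1.
Columns [3, 6, 2, 5, 1, 4], r−c [-2, -4, 1, -1, 4, 2], r+c [4, 8, 5, 9, 6, 10] are all distinct, so no two queens attack.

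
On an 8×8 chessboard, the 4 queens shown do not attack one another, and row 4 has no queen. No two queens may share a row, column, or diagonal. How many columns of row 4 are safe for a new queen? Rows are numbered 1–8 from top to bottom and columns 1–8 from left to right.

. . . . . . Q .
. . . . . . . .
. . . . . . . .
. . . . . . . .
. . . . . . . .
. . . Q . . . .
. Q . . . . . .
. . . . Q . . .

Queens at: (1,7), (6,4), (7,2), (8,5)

(1,7) attacks row 4 at column 7 and diagonals 4.
(6,4) attacks row 4 at column 4 and diagonals 2, 6.
(7,2) attacks row 4 at column 2 and diagonals 5.
(8,5) attacks row 4 at column 5 and diagonals 1.
Attacked columns: {1, 2, 4, 5, 6, 7}. Safe: {3, 8}.

2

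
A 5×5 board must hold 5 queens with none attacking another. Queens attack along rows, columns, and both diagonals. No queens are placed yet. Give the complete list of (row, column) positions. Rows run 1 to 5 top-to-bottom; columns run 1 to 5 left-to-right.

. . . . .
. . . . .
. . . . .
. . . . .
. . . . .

Row 1: Safe: 1, 2, 3, 4, 5. Place at column 3.
Row 2: attacked by (1,3)→{2,3,4}. Safe: 1, 5. Place at column 1.
Row 3: attacked by (1,3)→{1,3,5}; (2,1)→{1,2}. Safe: 4. Place at column 4.
Row 4: attacked by (1,3)→{3}; (2,1)→{1,3}; (3,4)→{3,4,5}. Safe: 2. Place at column 2.
Row 5: attacked by (1,3)→{3}; (2,1)→{1,4}; (3,4)→{2,4}; (4,2)→{1,2,3}. Safe: 5. Place at column 5.
Columns [3, 1, 4, 2, 5], r−c [-2, 1, -1, 2, 0], r+c [4, 3, 7, 6, 10] are all distinct, so no two queens attack.

(1,3) (2,1) (3,4) (4,2) (5,5)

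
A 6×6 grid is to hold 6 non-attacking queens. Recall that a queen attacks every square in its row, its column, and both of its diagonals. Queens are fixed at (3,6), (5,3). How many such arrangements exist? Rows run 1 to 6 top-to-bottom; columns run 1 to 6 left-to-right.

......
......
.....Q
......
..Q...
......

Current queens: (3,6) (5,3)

Branch on row 1: col 1 → 0; col 2 → 1; col 5 → 0.
Sum: 0 + 1 + 0 = 1.

1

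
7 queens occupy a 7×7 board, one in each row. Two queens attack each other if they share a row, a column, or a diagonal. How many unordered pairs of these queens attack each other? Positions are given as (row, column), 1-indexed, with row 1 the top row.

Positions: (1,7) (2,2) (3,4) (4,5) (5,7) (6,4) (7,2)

5

Same column: (1,7)–(5,7) (column 7); (2,2)–(7,2) (column 2); (3,4)–(6,4) (column 4).
Same diagonal: (3,4)–(4,5) (|3−4| = |4−5| = 1); (4,5)–(7,2) (|4−7| = |5−2| = 3).
Total attacking pairs: 5.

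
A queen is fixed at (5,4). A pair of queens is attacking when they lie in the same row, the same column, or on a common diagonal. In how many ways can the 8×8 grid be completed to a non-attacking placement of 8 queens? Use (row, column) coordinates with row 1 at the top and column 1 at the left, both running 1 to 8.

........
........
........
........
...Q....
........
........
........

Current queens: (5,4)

Branch on row 1: col 1 → 0; col 2 → 1; col 3 → 3; col 5 → 1; col 6 → 3; col 7 → 0.
Sum: 0 + 1 + 3 + 1 + 3 + 0 = 8.

8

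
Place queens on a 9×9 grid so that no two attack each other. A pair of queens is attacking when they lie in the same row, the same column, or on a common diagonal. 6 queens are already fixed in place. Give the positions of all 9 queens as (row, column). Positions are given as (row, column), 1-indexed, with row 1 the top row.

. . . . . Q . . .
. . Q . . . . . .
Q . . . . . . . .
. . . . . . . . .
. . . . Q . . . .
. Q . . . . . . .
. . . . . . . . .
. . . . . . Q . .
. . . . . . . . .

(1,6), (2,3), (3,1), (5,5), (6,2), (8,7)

(1,6) (2,3) (3,1) (4,8) (5,5) (6,2) (7,9) (8,7) (9,4)

Row 4: attacked by (1,6)→{3,6,9}; (2,3)→{1,3,5}; (3,1)→{1,2}; (5,5)→{4,5,6}; (6,2)→{2,4}; (8,7)→{3,7}. Safe: 8. Place at column 8.
Row 7: attacked by (1,6)→{6}; (2,3)→{3,8}; (3,1)→{1,5}; (4,8)→{5,8}; (5,5)→{3,5,7}; (6,2)→{1,2,3}; (8,7)→{6,7,8}. Safe: 4, 9. Place at column 9.
Row 9: attacked by (1,6)→{6}; (2,3)→{3}; (3,1)→{1,7}; (4,8)→{3,8}; (5,5)→{1,5,9}; (6,2)→{2,5}; (7,9)→{7,9}; (8,7)→{6,7,8}. Safe: 4. Place at column 4.
Columns [6, 3, 1, 8, 5, 2, 9, 7, 4], r−c [-5, -1, 2, -4, 0, 4, -2, 1, 5], r+c [7, 5, 4, 12, 10, 8, 16, 15, 13] are all distinct, so no two queens attack.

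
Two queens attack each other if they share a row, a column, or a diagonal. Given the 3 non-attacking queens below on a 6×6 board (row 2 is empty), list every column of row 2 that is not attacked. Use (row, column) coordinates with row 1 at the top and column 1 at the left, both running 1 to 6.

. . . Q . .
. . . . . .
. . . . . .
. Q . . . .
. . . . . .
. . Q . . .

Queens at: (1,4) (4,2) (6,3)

(1,4) attacks row 2 at column 4 and diagonals 3, 5.
(4,2) attacks row 2 at column 2 and diagonals 4.
(6,3) attacks row 2 at column 3.
Attacked columns: {2, 3, 4, 5}. Safe: {1, 6}.

columns 1, 6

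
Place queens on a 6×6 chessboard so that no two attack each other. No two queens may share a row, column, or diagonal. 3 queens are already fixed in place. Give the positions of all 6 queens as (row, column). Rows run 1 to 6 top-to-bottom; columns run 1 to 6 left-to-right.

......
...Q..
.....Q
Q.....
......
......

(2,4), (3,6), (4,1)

(1,2) (2,4) (3,6) (4,1) (5,3) (6,5)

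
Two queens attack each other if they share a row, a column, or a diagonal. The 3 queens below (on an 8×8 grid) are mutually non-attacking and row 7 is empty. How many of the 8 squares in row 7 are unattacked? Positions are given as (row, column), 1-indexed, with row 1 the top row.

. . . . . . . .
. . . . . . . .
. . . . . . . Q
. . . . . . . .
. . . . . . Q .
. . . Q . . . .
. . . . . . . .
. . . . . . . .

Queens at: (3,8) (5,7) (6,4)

(3,8) attacks row 7 at column 8 and diagonals 4.
(5,7) attacks row 7 at column 7 and diagonals 5.
(6,4) attacks row 7 at column 4 and diagonals 3, 5.
Attacked columns: {3, 4, 5, 7, 8}. Safe: {1, 2, 6}.

3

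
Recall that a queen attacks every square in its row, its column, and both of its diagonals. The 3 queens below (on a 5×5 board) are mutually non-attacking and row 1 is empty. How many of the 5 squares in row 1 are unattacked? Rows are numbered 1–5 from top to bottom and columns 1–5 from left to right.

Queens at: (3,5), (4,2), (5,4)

1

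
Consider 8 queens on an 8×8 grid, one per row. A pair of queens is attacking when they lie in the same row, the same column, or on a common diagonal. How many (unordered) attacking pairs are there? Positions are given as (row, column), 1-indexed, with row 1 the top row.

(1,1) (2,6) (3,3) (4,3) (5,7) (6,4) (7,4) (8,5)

Same column: (3,3)–(4,3) (column 3); (6,4)–(7,4) (column 4).
Same diagonal: (1,1)–(3,3) (|1−3| = |1−3| = 2); (7,4)–(8,5) (|7−8| = |4−5| = 1).
Total attacking pairs: 4.

4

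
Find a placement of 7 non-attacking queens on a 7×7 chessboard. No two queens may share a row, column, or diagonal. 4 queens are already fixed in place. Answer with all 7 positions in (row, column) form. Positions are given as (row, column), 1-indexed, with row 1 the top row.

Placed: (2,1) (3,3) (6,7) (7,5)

(1,4) (2,1) (3,3) (4,6) (5,2) (6,7) (7,5)

Row 1: attacked by (2,1)→{1,2}; (3,3)→{1,3,5}; (6,7)→{2,7}; (7,5)→{5}. Safe: 4, 6. Place at column 4.
Row 4: attacked by (1,4)→{1,4,7}; (2,1)→{1,3}; (3,3)→{2,3,4}; (6,7)→{5,7}; (7,5)→{2,5}. Safe: 6. Place at column 6.
Row 5: attacked by (1,4)→{4}; (2,1)→{1,4}; (3,3)→{1,3,5}; (4,6)→{5,6,7}; (6,7)→{6,7}; (7,5)→{3,5,7}. Safe: 2. Place at column 2.
Columns [4, 1, 3, 6, 2, 7, 5], r−c [-3, 1, 0, -2, 3, -1, 2], r+c [5, 3, 6, 10, 7, 13, 12] are all distinct, so no two queens attack.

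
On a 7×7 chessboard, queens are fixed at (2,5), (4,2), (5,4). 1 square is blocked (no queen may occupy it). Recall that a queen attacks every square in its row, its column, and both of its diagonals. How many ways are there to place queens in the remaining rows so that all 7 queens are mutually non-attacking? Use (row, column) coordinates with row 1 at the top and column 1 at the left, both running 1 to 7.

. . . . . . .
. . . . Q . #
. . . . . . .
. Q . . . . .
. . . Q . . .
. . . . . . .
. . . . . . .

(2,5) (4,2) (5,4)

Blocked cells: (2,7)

1

Branch on row 1: col 1 → 0; col 3 → 1; col 7 → 0.
Sum: 0 + 1 + 0 = 1.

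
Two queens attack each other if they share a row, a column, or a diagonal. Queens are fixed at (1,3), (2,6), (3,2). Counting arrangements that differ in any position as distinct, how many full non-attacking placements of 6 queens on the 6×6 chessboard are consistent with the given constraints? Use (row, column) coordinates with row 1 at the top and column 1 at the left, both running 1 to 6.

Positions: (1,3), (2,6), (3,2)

Branch on row 4: col 5 → 1.
Sum: 1 = 1.

1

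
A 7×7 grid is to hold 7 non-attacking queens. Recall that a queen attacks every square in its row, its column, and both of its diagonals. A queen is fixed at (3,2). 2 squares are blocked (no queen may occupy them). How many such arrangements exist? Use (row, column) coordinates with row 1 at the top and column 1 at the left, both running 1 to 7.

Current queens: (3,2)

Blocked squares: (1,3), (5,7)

4

Branch on row 1: col 1 → 1; col 5 → 2; col 6 → 1; col 7 → 0.
Sum: 1 + 2 + 1 + 0 = 4.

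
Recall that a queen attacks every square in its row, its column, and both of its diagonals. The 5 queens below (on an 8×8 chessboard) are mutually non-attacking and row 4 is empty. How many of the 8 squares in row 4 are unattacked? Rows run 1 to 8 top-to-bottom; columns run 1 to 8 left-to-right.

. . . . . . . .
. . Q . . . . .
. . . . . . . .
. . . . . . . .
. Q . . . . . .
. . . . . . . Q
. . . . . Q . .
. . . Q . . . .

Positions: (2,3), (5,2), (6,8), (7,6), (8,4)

1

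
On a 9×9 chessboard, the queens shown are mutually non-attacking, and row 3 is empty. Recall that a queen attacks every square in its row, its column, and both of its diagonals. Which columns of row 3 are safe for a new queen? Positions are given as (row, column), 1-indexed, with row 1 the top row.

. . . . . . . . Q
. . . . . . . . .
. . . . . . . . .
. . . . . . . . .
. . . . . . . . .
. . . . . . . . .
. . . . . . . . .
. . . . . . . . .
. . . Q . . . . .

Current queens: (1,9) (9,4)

(1,9) attacks row 3 at column 9 and diagonals 7.
(9,4) attacks row 3 at column 4.
Attacked columns: {4, 7, 9}. Safe: {1, 2, 3, 5, 6, 8}.

columns 1, 2, 3, 5, 6, 8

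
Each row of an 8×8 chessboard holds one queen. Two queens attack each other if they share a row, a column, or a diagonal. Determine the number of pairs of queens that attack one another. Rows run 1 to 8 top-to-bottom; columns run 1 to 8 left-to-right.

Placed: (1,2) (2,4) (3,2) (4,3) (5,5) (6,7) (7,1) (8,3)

4

Same column: (1,2)–(3,2) (column 2); (4,3)–(8,3) (column 3).
Same diagonal: (1,2)–(6,7) (|1−6| = |2−7| = 5); (3,2)–(4,3) (|3−4| = |2−3| = 1).
Total attacking pairs: 4.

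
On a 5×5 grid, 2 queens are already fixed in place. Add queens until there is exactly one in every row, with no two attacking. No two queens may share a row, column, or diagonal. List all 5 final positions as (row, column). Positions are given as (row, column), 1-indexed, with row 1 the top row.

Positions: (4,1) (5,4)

(1,2) (2,5) (3,3) (4,1) (5,4)

Row 1: attacked by (4,1)→{1,4}; (5,4)→{4}. Safe: 2, 3, 5. Place at column 2.
Row 2: attacked by (1,2)→{1,2,3}; (4,1)→{1,3}; (5,4)→{1,4}. Safe: 5. Place at column 5.
Row 3: attacked by (1,2)→{2,4}; (2,5)→{4,5}; (4,1)→{1,2}; (5,4)→{2,4}. Safe: 3. Place at column 3.
Columns [2, 5, 3, 1, 4], r−c [-1, -3, 0, 3, 1], r+c [3, 7, 6, 5, 9] are all distinct, so no two queens attack.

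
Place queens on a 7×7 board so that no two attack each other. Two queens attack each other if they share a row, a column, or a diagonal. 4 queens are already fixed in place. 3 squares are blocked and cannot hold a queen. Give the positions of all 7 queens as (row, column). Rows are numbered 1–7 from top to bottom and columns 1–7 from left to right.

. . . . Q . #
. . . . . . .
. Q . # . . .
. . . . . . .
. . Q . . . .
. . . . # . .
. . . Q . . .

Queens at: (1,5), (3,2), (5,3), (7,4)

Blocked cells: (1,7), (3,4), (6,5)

(1,5) (2,7) (3,2) (4,6) (5,3) (6,1) (7,4)

Row 2: attacked by (1,5)→{4,5,6}; (3,2)→{1,2,3}; (5,3)→{3,6}; (7,4)→{4}. Safe: 7. Place at column 7.
Row 4: attacked by (1,5)→{2,5}; (2,7)→{5,7}; (3,2)→{1,2,3}; (5,3)→{2,3,4}; (7,4)→{1,4,7}. Safe: 6. Place at column 6.
Row 6: attacked by (1,5)→{5}; (2,7)→{3,7}; (3,2)→{2,5}; (4,6)→{4,6}; (5,3)→{2,3,4}; (7,4)→{3,4,5}. Blocked: 5. Safe: 1. Place at column 1.
Columns [5, 7, 2, 6, 3, 1, 4], r−c [-4, -5, 1, -2, 2, 5, 3], r+c [6, 9, 5, 10, 8, 7, 11] are all distinct, so no two queens attack.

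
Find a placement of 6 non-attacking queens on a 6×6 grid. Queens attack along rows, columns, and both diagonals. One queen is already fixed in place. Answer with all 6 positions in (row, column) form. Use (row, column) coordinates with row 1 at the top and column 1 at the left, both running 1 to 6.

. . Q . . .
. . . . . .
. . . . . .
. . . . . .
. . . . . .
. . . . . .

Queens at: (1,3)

Row 2: attacked by (1,3)→{2,3,4}. Safe: 1, 5, 6. Place at column 6.
Row 3: attacked by (1,3)→{1,3,5}; (2,6)→{5,6}. Safe: 2, 4. Place at column 2.
Row 4: attacked by (1,3)→{3,6}; (2,6)→{4,6}; (3,2)→{1,2,3}. Safe: 5. Place at column 5.
Row 5: attacked by (1,3)→{3}; (2,6)→{3,6}; (3,2)→{2,4}; (4,5)→{4,5,6}. Safe: 1. Place at column 1.
Row 6: attacked by (1,3)→{3}; (2,6)→{2,6}; (3,2)→{2,5}; (4,5)→{3,5}; (5,1)→{1,2}. Safe: 4. Place at column 4.
Columns [3, 6, 2, 5, 1, 4], r−c [-2, -4, 1, -1, 4, 2], r+c [4, 8, 5, 9, 6, 10] are all distinct, so no two queens attack.

(1,3) (2,6) (3,2) (4,5) (5,1) (6,4)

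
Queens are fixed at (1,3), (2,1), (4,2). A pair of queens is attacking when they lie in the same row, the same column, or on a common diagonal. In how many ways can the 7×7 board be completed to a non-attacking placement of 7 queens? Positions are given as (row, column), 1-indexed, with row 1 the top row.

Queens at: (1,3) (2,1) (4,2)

1

Branch on row 3: col 4 → 0; col 6 → 1; col 7 → 0.
Sum: 0 + 1 + 0 = 1.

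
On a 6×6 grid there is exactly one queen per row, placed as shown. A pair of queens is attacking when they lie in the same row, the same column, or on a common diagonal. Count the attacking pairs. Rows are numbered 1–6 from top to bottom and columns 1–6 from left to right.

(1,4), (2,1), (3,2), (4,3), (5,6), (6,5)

8

Same diagonal: (1,4)–(3,2) (|1−3| = |4−2| = 2); (2,1)–(3,2) (|2−3| = |1−2| = 1); (2,1)–(4,3) (|2−4| = |1−3| = 2); (2,1)–(6,5) (|2−6| = |1−5| = 4); (3,2)–(4,3) (|3−4| = |2−3| = 1); (3,2)–(6,5) (|3−6| = |2−5| = 3); (4,3)–(6,5) (|4−6| = |3−5| = 2); (5,6)–(6,5) (|5−6| = |6−5| = 1).
Total attacking pairs: 8.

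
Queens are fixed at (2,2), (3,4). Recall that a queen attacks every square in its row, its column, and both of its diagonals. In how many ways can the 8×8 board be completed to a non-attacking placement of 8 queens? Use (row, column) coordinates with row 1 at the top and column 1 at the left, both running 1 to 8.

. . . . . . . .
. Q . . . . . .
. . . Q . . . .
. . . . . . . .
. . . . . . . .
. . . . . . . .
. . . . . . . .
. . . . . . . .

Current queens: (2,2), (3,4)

4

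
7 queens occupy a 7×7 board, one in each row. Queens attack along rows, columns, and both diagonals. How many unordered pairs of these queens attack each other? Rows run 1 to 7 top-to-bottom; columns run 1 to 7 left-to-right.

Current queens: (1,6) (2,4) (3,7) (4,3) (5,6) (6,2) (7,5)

2

Same column: (1,6)–(5,6) (column 6).
Same diagonal: (1,6)–(4,3) (|1−4| = |6−3| = 3).
Total attacking pairs: 2.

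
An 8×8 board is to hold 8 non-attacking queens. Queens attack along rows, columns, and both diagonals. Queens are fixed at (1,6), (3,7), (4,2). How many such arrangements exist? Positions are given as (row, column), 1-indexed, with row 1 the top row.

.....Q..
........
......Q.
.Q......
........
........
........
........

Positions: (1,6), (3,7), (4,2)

2

Branch on row 2: col 1 → 0; col 3 → 2.
Sum: 0 + 2 = 2.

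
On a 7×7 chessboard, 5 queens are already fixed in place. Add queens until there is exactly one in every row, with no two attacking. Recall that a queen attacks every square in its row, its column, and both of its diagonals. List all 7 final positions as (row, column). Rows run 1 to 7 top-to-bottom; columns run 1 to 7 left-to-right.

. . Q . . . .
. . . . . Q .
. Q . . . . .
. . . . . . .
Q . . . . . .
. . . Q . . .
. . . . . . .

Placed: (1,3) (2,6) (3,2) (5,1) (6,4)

(1,3) (2,6) (3,2) (4,5) (5,1) (6,4) (7,7)

Row 4: attacked by (1,3)→{3,6}; (2,6)→{4,6}; (3,2)→{1,2,3}; (5,1)→{1,2}; (6,4)→{2,4,6}. Safe: 5, 7. Place at column 5.
Row 7: attacked by (1,3)→{3}; (2,6)→{1,6}; (3,2)→{2,6}; (4,5)→{2,5}; (5,1)→{1,3}; (6,4)→{3,4,5}. Safe: 7. Place at column 7.
Columns [3, 6, 2, 5, 1, 4, 7], r−c [-2, -4, 1, -1, 4, 2, 0], r+c [4, 8, 5, 9, 6, 10, 14] are all distinct, so no two queens attack.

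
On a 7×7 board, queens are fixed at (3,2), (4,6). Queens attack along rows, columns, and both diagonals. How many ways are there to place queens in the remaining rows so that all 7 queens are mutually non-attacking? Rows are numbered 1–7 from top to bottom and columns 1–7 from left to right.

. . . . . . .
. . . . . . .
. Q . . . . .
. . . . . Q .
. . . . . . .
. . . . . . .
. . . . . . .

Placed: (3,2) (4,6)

2

Branch on row 1: col 1 → 1; col 5 → 1; col 7 → 0.
Sum: 1 + 1 + 0 = 2.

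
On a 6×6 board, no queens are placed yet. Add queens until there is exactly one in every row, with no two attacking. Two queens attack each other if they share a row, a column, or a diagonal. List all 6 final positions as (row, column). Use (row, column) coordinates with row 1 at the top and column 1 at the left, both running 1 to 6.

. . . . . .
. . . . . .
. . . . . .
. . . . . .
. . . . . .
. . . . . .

(1,4) (2,1) (3,5) (4,2) (5,6) (6,3)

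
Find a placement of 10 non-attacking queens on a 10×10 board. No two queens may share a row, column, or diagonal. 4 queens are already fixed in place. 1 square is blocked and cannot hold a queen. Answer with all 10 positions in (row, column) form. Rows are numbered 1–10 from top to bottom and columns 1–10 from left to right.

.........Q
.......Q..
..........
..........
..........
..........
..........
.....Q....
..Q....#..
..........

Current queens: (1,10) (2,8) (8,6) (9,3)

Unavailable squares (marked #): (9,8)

Row 3: attacked by (1,10)→{8,10}; (2,8)→{7,8,9}; (8,6)→{1,6}; (9,3)→{3,9}. Safe: 2, 4, 5. Place at column 2.
Row 4: attacked by (1,10)→{7,10}; (2,8)→{6,8,10}; (3,2)→{1,2,3}; (8,6)→{2,6,10}; (9,3)→{3,8}. Safe: 4, 5, 9. Place at column 4.
Row 5: attacked by (1,10)→{6,10}; (2,8)→{5,8}; (3,2)→{2,4}; (4,4)→{3,4,5}; (8,6)→{3,6,9}; (9,3)→{3,7}. Safe: 1. Place at column 1.
Row 6: attacked by (1,10)→{5,10}; (2,8)→{4,8}; (3,2)→{2,5}; (4,4)→{2,4,6}; (5,1)→{1,2}; (8,6)→{4,6,8}; (9,3)→{3,6}. Safe: 7, 9. Place at column 7.
Row 7: attacked by (1,10)→{4,10}; (2,8)→{3,8}; (3,2)→{2,6}; (4,4)→{1,4,7}; (5,1)→{1,3}; (6,7)→{6,7,8}; (8,6)→{5,6,7}; (9,3)→{1,3,5}. Safe: 9. Place at column 9.
Row 10: attacked by (1,10)→{1,10}; (2,8)→{8}; (3,2)→{2,9}; (4,4)→{4,10}; (5,1)→{1,6}; (6,7)→{3,7}; (7,9)→{6,9}; (8,6)→{4,6,8}; (9,3)→{2,3,4}. Safe: 5. Place at column 5.
Columns [10, 8, 2, 4, 1, 7, 9, 6, 3, 5], r−c [-9, -6, 1, 0, 4, -1, -2, 2, 6, 5], r+c [11, 10, 5, 8, 6, 13, 16, 14, 12, 15] are all distinct, so no two queens attack.

(1,10) (2,8) (3,2) (4,4) (5,1) (6,7) (7,9) (8,6) (9,3) (10,5)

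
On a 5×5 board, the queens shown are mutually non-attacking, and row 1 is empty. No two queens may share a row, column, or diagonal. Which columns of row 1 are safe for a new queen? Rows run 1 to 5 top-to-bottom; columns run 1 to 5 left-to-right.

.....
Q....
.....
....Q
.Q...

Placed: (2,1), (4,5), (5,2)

(2,1) attacks row 1 at column 1 and diagonals 2.
(4,5) attacks row 1 at column 5 and diagonals 2.
(5,2) attacks row 1 at column 2.
Attacked columns: {1, 2, 5}. Safe: {3, 4}.

columns 3, 4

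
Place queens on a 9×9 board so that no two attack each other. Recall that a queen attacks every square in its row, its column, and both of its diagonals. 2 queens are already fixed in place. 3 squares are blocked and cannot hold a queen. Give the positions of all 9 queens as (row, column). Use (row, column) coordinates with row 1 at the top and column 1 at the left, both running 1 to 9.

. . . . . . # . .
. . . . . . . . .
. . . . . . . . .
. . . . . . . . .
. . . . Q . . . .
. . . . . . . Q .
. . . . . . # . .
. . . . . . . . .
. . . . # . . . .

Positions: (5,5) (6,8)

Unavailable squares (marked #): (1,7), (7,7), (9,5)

(1,4) (2,7) (3,9) (4,2) (5,5) (6,8) (7,1) (8,3) (9,6)

Row 1: attacked by (5,5)→{1,5,9}; (6,8)→{3,8}. Blocked: 7. Safe: 2, 4, 6. Place at column 4.
Row 2: attacked by (1,4)→{3,4,5}; (5,5)→{2,5,8}; (6,8)→{4,8}. Safe: 1, 6, 7, 9. Place at column 7.
Row 3: attacked by (1,4)→{2,4,6}; (2,7)→{6,7,8}; (5,5)→{3,5,7}; (6,8)→{5,8}. Safe: 1, 9. Place at column 9.
Row 4: attacked by (1,4)→{1,4,7}; (2,7)→{5,7,9}; (3,9)→{8,9}; (5,5)→{4,5,6}; (6,8)→{6,8}. Safe: 2, 3. Place at column 2.
Row 7: attacked by (1,4)→{4}; (2,7)→{2,7}; (3,9)→{5,9}; (4,2)→{2,5}; (5,5)→{3,5,7}; (6,8)→{7,8,9}. Blocked: 7. Safe: 1, 6. Place at column 1.
Row 8: attacked by (1,4)→{4}; (2,7)→{1,7}; (3,9)→{4,9}; (4,2)→{2,6}; (5,5)→{2,5,8}; (6,8)→{6,8}; (7,1)→{1,2}. Safe: 3. Place at column 3.
Row 9: attacked by (1,4)→{4}; (2,7)→{7}; (3,9)→{3,9}; (4,2)→{2,7}; (5,5)→{1,5,9}; (6,8)→{5,8}; (7,1)→{1,3}; (8,3)→{2,3,4}. Blocked: 5. Safe: 6. Place at column 6.
Columns [4, 7, 9, 2, 5, 8, 1, 3, 6], r−c [-3, -5, -6, 2, 0, -2, 6, 5, 3], r+c [5, 9, 12, 6, 10, 14, 8, 11, 15] are all distinct, so no two queens attack.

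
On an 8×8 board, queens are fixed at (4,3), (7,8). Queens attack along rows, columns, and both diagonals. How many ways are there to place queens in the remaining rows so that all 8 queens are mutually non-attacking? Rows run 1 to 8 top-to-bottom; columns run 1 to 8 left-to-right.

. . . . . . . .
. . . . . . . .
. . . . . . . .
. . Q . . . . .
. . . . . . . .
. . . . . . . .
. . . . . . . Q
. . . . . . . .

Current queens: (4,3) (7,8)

2

Branch on row 1: col 1 → 0; col 4 → 1; col 5 → 0; col 7 → 1.
Sum: 0 + 1 + 0 + 1 = 2.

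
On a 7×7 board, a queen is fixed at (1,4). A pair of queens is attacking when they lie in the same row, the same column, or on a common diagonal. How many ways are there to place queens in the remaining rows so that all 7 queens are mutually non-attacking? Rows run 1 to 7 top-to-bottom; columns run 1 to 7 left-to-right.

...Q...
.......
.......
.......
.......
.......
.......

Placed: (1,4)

Branch on row 2: col 1 → 2; col 2 → 1; col 6 → 1; col 7 → 2.
Sum: 2 + 1 + 1 + 2 = 6.

6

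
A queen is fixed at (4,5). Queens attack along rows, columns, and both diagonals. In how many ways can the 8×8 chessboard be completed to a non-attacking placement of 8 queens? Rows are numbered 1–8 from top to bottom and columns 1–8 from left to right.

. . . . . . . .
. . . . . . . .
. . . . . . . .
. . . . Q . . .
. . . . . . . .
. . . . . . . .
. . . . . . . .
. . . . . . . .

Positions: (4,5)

8

Branch on row 1: col 1 → 0; col 3 → 2; col 4 → 4; col 6 → 1; col 7 → 1.
Sum: 0 + 2 + 4 + 1 + 1 = 8.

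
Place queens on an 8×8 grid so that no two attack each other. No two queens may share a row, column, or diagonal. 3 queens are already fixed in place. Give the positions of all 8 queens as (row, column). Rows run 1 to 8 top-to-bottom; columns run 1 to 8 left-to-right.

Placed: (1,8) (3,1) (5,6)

(1,8) (2,4) (3,1) (4,3) (5,6) (6,2) (7,7) (8,5)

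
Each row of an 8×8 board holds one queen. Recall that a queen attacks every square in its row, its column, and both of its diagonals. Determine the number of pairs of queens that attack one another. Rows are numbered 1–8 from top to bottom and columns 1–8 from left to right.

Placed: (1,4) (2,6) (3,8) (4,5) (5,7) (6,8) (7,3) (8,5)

3

Same column: (3,8)–(6,8) (column 8); (4,5)–(8,5) (column 5).
Same diagonal: (5,7)–(6,8) (|5−6| = |7−8| = 1).
Total attacking pairs: 3.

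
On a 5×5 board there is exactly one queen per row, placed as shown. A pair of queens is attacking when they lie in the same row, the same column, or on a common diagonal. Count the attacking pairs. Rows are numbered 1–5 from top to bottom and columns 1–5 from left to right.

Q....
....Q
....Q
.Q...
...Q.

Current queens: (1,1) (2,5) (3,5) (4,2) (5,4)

1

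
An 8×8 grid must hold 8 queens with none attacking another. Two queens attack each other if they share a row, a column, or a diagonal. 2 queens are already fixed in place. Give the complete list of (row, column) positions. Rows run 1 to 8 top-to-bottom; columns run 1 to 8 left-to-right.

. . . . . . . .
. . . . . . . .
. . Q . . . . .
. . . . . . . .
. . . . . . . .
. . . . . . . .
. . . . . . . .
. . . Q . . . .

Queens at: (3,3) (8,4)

(1,7) (2,5) (3,3) (4,1) (5,6) (6,8) (7,2) (8,4)

Row 1: attacked by (3,3)→{1,3,5}; (8,4)→{4}. Safe: 2, 6, 7, 8. Place at column 7.
Row 2: attacked by (1,7)→{6,7,8}; (3,3)→{2,3,4}; (8,4)→{4}. Safe: 1, 5. Place at column 5.
Row 4: attacked by (1,7)→{4,7}; (2,5)→{3,5,7}; (3,3)→{2,3,4}; (8,4)→{4,8}. Safe: 1, 6. Place at column 1.
Row 5: attacked by (1,7)→{3,7}; (2,5)→{2,5,8}; (3,3)→{1,3,5}; (4,1)→{1,2}; (8,4)→{1,4,7}. Safe: 6. Place at column 6.
Row 6: attacked by (1,7)→{2,7}; (2,5)→{1,5}; (3,3)→{3,6}; (4,1)→{1,3}; (5,6)→{5,6,7}; (8,4)→{2,4,6}. Safe: 8. Place at column 8.
Row 7: attacked by (1,7)→{1,7}; (2,5)→{5}; (3,3)→{3,7}; (4,1)→{1,4}; (5,6)→{4,6,8}; (6,8)→{7,8}; (8,4)→{3,4,5}. Safe: 2. Place at column 2.
Columns [7, 5, 3, 1, 6, 8, 2, 4], r−c [-6, -3, 0, 3, -1, -2, 5, 4], r+c [8, 7, 6, 5, 11, 14, 9, 12] are all distinct, so no two queens attack.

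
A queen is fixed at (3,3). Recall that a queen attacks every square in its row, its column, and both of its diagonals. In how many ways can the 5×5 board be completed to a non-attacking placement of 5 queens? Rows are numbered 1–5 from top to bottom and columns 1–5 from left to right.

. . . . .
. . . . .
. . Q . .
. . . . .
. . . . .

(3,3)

2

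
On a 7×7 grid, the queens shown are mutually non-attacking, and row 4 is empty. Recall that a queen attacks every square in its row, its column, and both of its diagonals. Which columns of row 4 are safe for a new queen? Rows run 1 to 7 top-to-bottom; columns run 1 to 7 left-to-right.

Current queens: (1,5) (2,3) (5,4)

columns 6, 7

(1,5) attacks row 4 at column 5 and diagonals 2.
(2,3) attacks row 4 at column 3 and diagonals 1, 5.
(5,4) attacks row 4 at column 4 and diagonals 3, 5.
Attacked columns: {1, 2, 3, 4, 5}. Safe: {6, 7}.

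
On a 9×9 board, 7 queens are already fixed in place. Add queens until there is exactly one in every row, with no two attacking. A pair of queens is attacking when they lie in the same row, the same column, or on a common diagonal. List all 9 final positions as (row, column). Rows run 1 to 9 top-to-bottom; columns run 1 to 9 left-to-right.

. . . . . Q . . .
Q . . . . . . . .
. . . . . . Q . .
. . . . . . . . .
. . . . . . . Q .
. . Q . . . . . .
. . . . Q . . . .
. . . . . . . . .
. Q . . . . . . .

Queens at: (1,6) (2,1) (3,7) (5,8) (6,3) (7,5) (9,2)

(1,6) (2,1) (3,7) (4,4) (5,8) (6,3) (7,5) (8,9) (9,2)

Row 4: attacked by (1,6)→{3,6,9}; (2,1)→{1,3}; (3,7)→{6,7,8}; (5,8)→{7,8,9}; (6,3)→{1,3,5}; (7,5)→{2,5,8}; (9,2)→{2,7}. Safe: 4. Place at column 4.
Row 8: attacked by (1,6)→{6}; (2,1)→{1,7}; (3,7)→{2,7}; (4,4)→{4,8}; (5,8)→{5,8}; (6,3)→{1,3,5}; (7,5)→{4,5,6}; (9,2)→{1,2,3}. Safe: 9. Place at column 9.
Columns [6, 1, 7, 4, 8, 3, 5, 9, 2], r−c [-5, 1, -4, 0, -3, 3, 2, -1, 7], r+c [7, 3, 10, 8, 13, 9, 12, 17, 11] are all distinct, so no two queens attack.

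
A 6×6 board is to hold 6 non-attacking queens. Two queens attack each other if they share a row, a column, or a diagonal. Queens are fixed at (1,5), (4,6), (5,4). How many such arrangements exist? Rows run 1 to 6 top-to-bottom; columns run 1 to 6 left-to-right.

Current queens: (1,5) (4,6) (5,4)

Branch on row 2: col 2 → 0; col 3 → 1.
Sum: 0 + 1 = 1.

1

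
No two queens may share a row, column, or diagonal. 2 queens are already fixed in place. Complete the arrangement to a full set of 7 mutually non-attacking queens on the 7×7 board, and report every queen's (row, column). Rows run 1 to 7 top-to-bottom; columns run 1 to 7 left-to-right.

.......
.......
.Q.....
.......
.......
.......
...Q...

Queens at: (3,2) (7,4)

Row 1: attacked by (3,2)→{2,4}; (7,4)→{4}. Safe: 1, 3, 5, 6, 7. Place at column 5.
Row 2: attacked by (1,5)→{4,5,6}; (3,2)→{1,2,3}; (7,4)→{4}. Safe: 7. Place at column 7.
Row 4: attacked by (1,5)→{2,5}; (2,7)→{5,7}; (3,2)→{1,2,3}; (7,4)→{1,4,7}. Safe: 6. Place at column 6.
Row 5: attacked by (1,5)→{1,5}; (2,7)→{4,7}; (3,2)→{2,4}; (4,6)→{5,6,7}; (7,4)→{2,4,6}. Safe: 3. Place at column 3.
Row 6: attacked by (1,5)→{5}; (2,7)→{3,7}; (3,2)→{2,5}; (4,6)→{4,6}; (5,3)→{2,3,4}; (7,4)→{3,4,5}. Safe: 1. Place at column 1.
Columns [5, 7, 2, 6, 3, 1, 4], r−c [-4, -5, 1, -2, 2, 5, 3], r+c [6, 9, 5, 10, 8, 7, 11] are all distinct, so no two queens attack.

(1,5) (2,7) (3,2) (4,6) (5,3) (6,1) (7,4)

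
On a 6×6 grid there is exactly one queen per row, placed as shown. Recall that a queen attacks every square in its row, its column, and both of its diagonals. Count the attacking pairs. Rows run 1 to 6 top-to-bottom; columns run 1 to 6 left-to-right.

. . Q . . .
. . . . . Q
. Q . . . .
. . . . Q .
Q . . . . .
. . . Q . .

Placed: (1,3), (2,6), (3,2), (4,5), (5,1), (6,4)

0

All columns are distinct and no two queens satisfy |Δrow| = |Δcol|, so no pair attacks.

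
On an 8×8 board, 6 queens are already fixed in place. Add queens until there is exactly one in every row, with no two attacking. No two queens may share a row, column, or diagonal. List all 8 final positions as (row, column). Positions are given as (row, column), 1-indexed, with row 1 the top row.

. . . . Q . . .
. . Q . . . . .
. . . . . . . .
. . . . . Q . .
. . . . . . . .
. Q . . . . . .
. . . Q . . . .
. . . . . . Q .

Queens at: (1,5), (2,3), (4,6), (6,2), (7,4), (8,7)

(1,5) (2,3) (3,1) (4,6) (5,8) (6,2) (7,4) (8,7)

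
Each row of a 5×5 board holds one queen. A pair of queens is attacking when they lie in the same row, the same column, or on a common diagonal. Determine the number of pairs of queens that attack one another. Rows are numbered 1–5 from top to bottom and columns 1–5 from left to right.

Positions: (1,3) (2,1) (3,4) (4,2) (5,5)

All columns are distinct and no two queens satisfy |Δrow| = |Δcol|, so no pair attacks.

0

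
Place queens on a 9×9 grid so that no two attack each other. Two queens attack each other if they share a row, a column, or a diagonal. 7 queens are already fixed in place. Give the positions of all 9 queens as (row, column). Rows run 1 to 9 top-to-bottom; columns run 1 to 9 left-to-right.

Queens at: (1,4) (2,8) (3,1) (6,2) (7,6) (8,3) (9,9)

Row 4: attacked by (1,4)→{1,4,7}; (2,8)→{6,8}; (3,1)→{1,2}; (6,2)→{2,4}; (7,6)→{3,6,9}; (8,3)→{3,7}; (9,9)→{4,9}. Safe: 5. Place at column 5.
Row 5: attacked by (1,4)→{4,8}; (2,8)→{5,8}; (3,1)→{1,3}; (4,5)→{4,5,6}; (6,2)→{1,2,3}; (7,6)→{4,6,8}; (8,3)→{3,6}; (9,9)→{5,9}. Safe: 7. Place at column 7.
Columns [4, 8, 1, 5, 7, 2, 6, 3, 9], r−c [-3, -6, 2, -1, -2, 4, 1, 5, 0], r+c [5, 10, 4, 9, 12, 8, 13, 11, 18] are all distinct, so no two queens attack.

(1,4) (2,8) (3,1) (4,5) (5,7) (6,2) (7,6) (8,3) (9,9)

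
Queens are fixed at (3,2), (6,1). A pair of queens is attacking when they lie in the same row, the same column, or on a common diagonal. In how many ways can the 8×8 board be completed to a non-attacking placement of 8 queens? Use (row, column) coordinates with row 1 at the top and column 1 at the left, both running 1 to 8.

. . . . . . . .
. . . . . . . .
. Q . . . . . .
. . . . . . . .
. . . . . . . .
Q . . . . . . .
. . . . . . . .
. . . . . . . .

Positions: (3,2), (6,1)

8

Branch on row 1: col 3 → 3; col 5 → 3; col 7 → 2; col 8 → 0.
Sum: 3 + 3 + 2 + 0 = 8.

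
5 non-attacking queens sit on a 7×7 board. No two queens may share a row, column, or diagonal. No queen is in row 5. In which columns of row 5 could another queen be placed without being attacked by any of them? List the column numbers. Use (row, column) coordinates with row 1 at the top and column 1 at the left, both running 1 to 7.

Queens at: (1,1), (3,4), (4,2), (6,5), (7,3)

columns 7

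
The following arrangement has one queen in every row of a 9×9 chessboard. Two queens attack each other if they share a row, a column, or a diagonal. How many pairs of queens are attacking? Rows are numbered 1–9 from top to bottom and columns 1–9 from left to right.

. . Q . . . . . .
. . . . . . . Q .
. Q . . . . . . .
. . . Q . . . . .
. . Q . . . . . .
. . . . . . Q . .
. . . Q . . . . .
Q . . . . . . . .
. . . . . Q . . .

4

Same column: (1,3)–(5,3) (column 3); (4,4)–(7,4) (column 4).
Same diagonal: (4,4)–(5,3) (|4−5| = |4−3| = 1); (7,4)–(9,6) (|7−9| = |4−6| = 2).
Total attacking pairs: 4.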